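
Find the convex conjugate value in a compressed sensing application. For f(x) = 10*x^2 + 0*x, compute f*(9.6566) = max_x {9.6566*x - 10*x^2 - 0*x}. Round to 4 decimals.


f*(y) = sup_x {y*x - a*x^2 - b*x} = sup_x {(y-b)*x - a*x^2}
FOC: (y - b) - 2a*x = 0 => x* = (y - b)/(2a)
x* = (9.6566 - 0)/(2*10) = 0.4828
f*(9.6566) = (y-b)^2/(4a) = (9.6566 - 0)^2/(4*10)
= 93.2499/40 = 2.3312


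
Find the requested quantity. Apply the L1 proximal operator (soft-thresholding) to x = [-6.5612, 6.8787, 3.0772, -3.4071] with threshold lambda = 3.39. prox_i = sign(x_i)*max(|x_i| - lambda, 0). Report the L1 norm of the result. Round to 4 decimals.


Soft-thresholding with lambda = 3.39:
prox(-6.5612) = sign(-6.5612)*max(|-6.5612| - 3.39, 0) = -3.1712
prox(6.8787) = sign(6.8787)*max(|6.8787| - 3.39, 0) = 3.4887
prox(3.0772) = sign(3.0772)*max(|3.0772| - 3.39, 0) = 0.0
prox(-3.4071) = sign(-3.4071)*max(|-3.4071| - 3.39, 0) = -0.0171
prox(x) = [-3.1712, 3.4887, 0.0, -0.0171]
||prox(x)||_1 = 3.1712 + 3.4887 + 0.0 + 0.0171 = 6.677


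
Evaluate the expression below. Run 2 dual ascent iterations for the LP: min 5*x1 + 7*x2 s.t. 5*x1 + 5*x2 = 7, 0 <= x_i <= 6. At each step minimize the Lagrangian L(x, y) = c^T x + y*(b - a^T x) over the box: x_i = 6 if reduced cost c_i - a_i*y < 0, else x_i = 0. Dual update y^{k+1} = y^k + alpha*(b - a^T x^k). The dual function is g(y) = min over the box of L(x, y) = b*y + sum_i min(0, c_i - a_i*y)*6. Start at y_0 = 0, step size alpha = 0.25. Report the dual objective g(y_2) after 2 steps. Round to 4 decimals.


Dual ascent for LP: min 5*x1 + 7*x2, 5*x1 + 5*x2 = 7, 0 <= x_i <= 6
Step 1: y^k = 0.0, reduced costs: (5.0, 7.0)
  x^k = (0.0, 0.0), subgradient = b - a^T x = 7.0
  y^{k+1} = 0.0 + 0.25*7.0 = 1.75
Step 2: y^k = 1.75, reduced costs: (-3.75, -1.75)
  x^k = (6.0, 6.0), subgradient = b - a^T x = -53.0
  y^{k+1} = 1.75 + 0.25*-53.0 = -11.5
Dual objective at y_2 = -11.5: reduced costs (62.5, 64.5), box minimizer x = (0.0, 0.0)
g(y_2) = b*y + (c1 - a1*y)*x1 + (c2 - a2*y)*x2 = 7*(-11.5) + 62.5*0.0 + 64.5*0.0 = -80.5 + 0.0 + 0.0 = -80.5


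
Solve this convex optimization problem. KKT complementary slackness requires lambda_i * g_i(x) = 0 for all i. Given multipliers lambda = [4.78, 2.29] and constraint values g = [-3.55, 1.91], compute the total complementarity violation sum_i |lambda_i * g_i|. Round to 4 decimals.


KKT complementary slackness check:
lambda_1 * g_1 = 4.78 * -3.55 = -16.969
lambda_2 * g_2 = 2.29 * 1.91 = 4.3739
Total violation = 16.969 + 4.3739 = 21.3429


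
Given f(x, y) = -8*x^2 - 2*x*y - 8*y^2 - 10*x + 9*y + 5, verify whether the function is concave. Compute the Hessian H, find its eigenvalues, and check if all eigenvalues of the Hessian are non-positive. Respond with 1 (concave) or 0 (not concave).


The Hessian of f(x,y) = -8*x^2 - 2*x*y - 8*y^2 - 10*x + 9*y + 5 is:
H = [[-16, -2], [-2, -16]]
Trace = -16 - 16 = -32
Determinant = -16*-16 - (-2)^2 = 252
Discriminant = (-32)^2 - 4*252 = 16.0
Eigenvalues: lambda_1 = -18.0, lambda_2 = -14.0
The function is concave.

1


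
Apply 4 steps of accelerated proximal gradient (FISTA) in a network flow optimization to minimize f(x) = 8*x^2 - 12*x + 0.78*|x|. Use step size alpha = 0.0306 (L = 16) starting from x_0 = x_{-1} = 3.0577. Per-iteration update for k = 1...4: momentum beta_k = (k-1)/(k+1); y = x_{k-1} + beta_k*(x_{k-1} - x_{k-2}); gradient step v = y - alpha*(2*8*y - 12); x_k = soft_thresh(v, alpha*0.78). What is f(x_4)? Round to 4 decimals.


FISTA on f(x) = 8*x^2 - 12*x + 0.78*|x|
L = 16, alpha = 0.0306
Iteration 1: beta = 0.0, y = 3.0577 + 0.0*(3.0577 - 3.0577) = 3.0577
  grad(y) = 36.9232, v = y - alpha*grad = 1.9279
  prox(v) = soft_thresh(1.9279, 0.0239) = 1.904
Iteration 2: beta = 0.3333, y = 1.904 + 0.3333*(1.904 - 3.0577) = 1.5194
  grad(y) = 12.3106, v = y - alpha*grad = 1.1427
  prox(v) = soft_thresh(1.1427, 0.0239) = 1.1188
Iteration 3: beta = 0.5, y = 1.1188 + 0.5*(1.1188 - 1.904) = 0.7263
  grad(y) = -0.3797, v = y - alpha*grad = 0.7379
  prox(v) = soft_thresh(0.7379, 0.0239) = 0.714
Iteration 4: beta = 0.6, y = 0.714 + 0.6*(0.714 - 1.1188) = 0.4711
  grad(y) = -4.462, v = y - alpha*grad = 0.6077
  prox(v) = soft_thresh(0.6077, 0.0239) = 0.5838
f(x_4) = 8*0.5838^2 - 12*0.5838 + 0.78*|0.5838| = -3.8236


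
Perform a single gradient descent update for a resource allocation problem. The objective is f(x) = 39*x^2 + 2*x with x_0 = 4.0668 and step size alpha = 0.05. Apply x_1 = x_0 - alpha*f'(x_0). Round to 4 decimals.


We compute the gradient at x_0 and apply the update.
f'(x) = 78*x + 2
f'(4.0668) = 78*4.0668 + 2 = 319.2104
x_1 = 4.0668 - 0.05*319.2104 = -11.8937


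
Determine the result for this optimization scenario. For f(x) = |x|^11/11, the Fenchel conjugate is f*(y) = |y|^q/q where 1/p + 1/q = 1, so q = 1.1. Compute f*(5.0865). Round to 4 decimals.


The conjugate exponent q satisfies 1/p + 1/q = 1.
p = 11, so q = 11/(11 - 1) = 1.1
|y|^q = 5.0865^1.1 = 5.985
f*(5.0865) = 5.985 / 1.1 = 5.4409


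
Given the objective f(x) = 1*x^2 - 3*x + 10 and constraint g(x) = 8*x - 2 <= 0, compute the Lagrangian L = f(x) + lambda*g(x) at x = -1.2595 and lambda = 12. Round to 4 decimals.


Step 1: Evaluate f(x).
f(-1.2595) = 1*(-1.2595)^2 - 3*(-1.2595) + 10 = 15.3648
Step 2: Evaluate g(x).
g(-1.2595) = 8*-1.2595 - 2 = -12.076
Step 3: Compute Lagrangian.
L = 15.3648 + 12*-12.076 = -129.5472


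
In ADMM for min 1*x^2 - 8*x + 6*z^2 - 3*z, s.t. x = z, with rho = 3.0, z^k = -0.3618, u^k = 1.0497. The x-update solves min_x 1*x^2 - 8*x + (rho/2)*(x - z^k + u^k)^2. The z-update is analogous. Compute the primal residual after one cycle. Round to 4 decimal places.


ADMM iteration with rho = 3.0, z^k = -0.3618, u^k = 1.0497
Step 1: x-update.
Minimize 1*x^2 - 8*x + (3.0/2)*(x + 0.3618 + 1.0497)^2
FOC: (2*1 + 3.0)*x = 8 + 3.0*(-0.3618 - 1.0497)
x^{k+1} = 0.7531
Step 2: z-update.
Minimize 6*z^2 - 3*z + (3.0/2)*(0.7531 - z + 1.0497)^2
FOC: (2*6 + 3.0)*z = 3 + 3.0*(0.7531 + 1.0497)
z^{k+1} = 0.5606
Step 3: u-update.
u^{k+1} = 1.0497 + 0.7531 - 0.5606 = 1.2422
Step 4: Primal residual = |0.7531 - 0.5606| = 0.1925


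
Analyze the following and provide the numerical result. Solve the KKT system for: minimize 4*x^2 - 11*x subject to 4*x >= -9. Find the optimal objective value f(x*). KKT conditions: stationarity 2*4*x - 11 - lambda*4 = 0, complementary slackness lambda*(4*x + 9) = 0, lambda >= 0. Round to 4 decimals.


Step 1: Try lambda = 0 (constraint inactive).
Stationarity: 2*4*x - 11 = 0
x* = 11/(2*4) = 1.375
Check constraint: 4*1.375 = 5.5 >= -9 -- satisfied.
Step 2: Compute optimal value.
f(x*) = 4*1.375^2 - 11*1.375 = -7.5625


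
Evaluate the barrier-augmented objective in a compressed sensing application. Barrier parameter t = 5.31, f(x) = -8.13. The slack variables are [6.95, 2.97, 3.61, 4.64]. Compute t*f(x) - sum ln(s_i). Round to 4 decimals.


Step 1: Compute log-barrier.
ln values: [1.9387, 1.0886, 1.2837, 1.5347]
phi = -(1.9387 + 1.0886 + 1.2837 + 1.5347) = -5.8457
Step 2: Compute augmented objective.
t*f(x) = 5.31*-8.13 = -43.1703
Total = -43.1703 - 5.8457 = -49.016


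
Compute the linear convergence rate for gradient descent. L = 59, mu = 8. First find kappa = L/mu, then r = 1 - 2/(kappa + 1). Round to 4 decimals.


Step 1: Compute the condition number.
kappa = L/mu = 59/8 = 7.375
Step 2: Compute the convergence rate.
r = 1 - 2/(kappa + 1) = 1 - 2*mu/(L + mu) = (L - mu)/(L + mu) = 51/67 = 0.7612


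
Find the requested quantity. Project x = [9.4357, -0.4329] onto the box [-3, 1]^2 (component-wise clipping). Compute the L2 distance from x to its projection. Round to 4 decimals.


Project each component onto [-3, 1].
clip(9.4357) = 1.0, clip(-0.4329) = -0.4329
Projection = [1.0, -0.4329]
Squared diffs: [71.161, 0.0]
Distance = sqrt(71.161) = 8.4357


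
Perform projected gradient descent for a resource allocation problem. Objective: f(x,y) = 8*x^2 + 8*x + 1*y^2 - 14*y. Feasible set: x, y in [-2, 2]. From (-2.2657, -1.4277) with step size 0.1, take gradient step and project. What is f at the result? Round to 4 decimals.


Step 1: Compute gradient at (-2.2657, -1.4277).
grad_x = 2*8*-2.2657 + 8 = -28.2512
grad_y = 2*1*-1.4277 - 14 = -16.8554
Step 2: Gradient step.
x_raw = -2.2657 - 0.1*-28.2512 = 0.5594
y_raw = -1.4277 - 0.1*-16.8554 = 0.2578
Step 3: Project onto [-2, 2].
x_proj = clip(0.5594) = 0.5594
y_proj = clip(0.2578) = 0.2578
Step 4: Evaluate f.
f(0.5594, 0.2578) = 3.4357


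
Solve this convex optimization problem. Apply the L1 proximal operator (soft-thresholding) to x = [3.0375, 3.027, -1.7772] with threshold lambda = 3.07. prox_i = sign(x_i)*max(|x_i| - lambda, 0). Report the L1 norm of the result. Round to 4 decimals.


Soft-thresholding with lambda = 3.07:
prox(3.0375) = sign(3.0375)*max(|3.0375| - 3.07, 0) = 0.0
prox(3.027) = sign(3.027)*max(|3.027| - 3.07, 0) = 0.0
prox(-1.7772) = sign(-1.7772)*max(|-1.7772| - 3.07, 0) = 0.0
prox(x) = [0.0, 0.0, 0.0]
||prox(x)||_1 = 0.0 + 0.0 + 0.0 = 0.0


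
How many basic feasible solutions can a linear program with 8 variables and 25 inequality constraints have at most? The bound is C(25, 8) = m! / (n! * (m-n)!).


Each vertex corresponds to some choice of n active constraints out of m, so the number of vertices is at most C(m, n) = m! / (n!(m-n)!).
m = 25, n = 8
Numerator: 25 * 24 * 23 * 22 * 21 * 20 * 19 * 18
Denominator: 8! = 40320
C(25, 8) = 1081575


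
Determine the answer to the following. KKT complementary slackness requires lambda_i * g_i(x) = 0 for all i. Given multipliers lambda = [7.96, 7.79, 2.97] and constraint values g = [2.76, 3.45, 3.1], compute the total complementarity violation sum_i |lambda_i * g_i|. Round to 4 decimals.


KKT complementary slackness check:
lambda_1 * g_1 = 7.96 * 2.76 = 21.9696
lambda_2 * g_2 = 7.79 * 3.45 = 26.8755
lambda_3 * g_3 = 2.97 * 3.1 = 9.207
Total violation = 21.9696 + 26.8755 + 9.207 = 58.0521


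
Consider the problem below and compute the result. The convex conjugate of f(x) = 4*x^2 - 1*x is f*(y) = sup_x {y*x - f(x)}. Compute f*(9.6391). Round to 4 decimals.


f*(y) = sup_x {y*x - a*x^2 - b*x} = sup_x {(y-b)*x - a*x^2}
FOC: (y - b) - 2a*x = 0 => x* = (y - b)/(2a)
x* = (9.6391 + 1)/(2*4) = 1.3299
f*(9.6391) = (y-b)^2/(4a) = (9.6391 + 1)^2/(4*4)
= 113.1904/16 = 7.0744


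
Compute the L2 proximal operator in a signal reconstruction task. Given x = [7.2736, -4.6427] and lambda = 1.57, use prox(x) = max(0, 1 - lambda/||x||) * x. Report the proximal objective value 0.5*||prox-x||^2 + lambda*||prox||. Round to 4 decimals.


Step 1: Compute ||x||.
||x|| = 8.629
Step 2: Compute scaling factor.
scale = max(0, 1 - 1.57/8.629) = 0.8181
Step 3: prox(x) = [5.9502, -3.798]
||prox(x)|| = 7.059
Step 4: Proximal objective.
0.5*||prox-x||^2 = 1.2325
lambda*||prox|| = 11.0826
Total = 12.3151


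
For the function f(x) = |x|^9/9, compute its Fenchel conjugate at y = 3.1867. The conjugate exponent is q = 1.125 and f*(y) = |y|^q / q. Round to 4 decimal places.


The conjugate exponent q satisfies 1/p + 1/q = 1.
p = 9, so q = 9/(9 - 1) = 1.125
|y|^q = 3.1867^1.125 = 3.6835
f*(3.1867) = 3.6835 / 1.125 = 3.2742


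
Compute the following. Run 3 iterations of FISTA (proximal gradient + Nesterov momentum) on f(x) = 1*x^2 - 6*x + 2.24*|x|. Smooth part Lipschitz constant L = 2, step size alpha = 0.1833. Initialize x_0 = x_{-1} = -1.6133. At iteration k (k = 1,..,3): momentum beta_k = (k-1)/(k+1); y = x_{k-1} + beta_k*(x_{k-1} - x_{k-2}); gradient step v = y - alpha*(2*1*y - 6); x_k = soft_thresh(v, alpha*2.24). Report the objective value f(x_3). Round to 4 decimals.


FISTA on f(x) = 1*x^2 - 6*x + 2.24*|x|
L = 2, alpha = 0.1833
Iteration 1: beta = 0.0, y = -1.6133 + 0.0*(-1.6133 + 1.6133) = -1.6133
  grad(y) = -9.2266, v = y - alpha*grad = 0.0779
  prox(v) = soft_thresh(0.0779, 0.4106) = 0.0
Iteration 2: beta = 0.3333, y = 0.0 + 0.3333*(0.0 + 1.6133) = 0.5378
  grad(y) = -4.9245, v = y - alpha*grad = 1.4404
  prox(v) = soft_thresh(1.4404, 0.4106) = 1.0298
Iteration 3: beta = 0.5, y = 1.0298 + 0.5*(1.0298 - 0.0) = 1.5447
  grad(y) = -2.9105, v = y - alpha*grad = 2.0782
  prox(v) = soft_thresh(2.0782, 0.4106) = 1.6676
f(x_3) = 1*1.6676^2 - 6*1.6676 + 2.24*|1.6676| = -3.4893


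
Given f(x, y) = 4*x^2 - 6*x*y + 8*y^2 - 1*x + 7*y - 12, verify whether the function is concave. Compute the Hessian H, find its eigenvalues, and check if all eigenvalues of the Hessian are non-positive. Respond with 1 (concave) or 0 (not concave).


The Hessian of f(x,y) = 4*x^2 - 6*x*y + 8*y^2 - 1*x + 7*y - 12 is:
H = [[8, -6], [-6, 16]]
Trace = 8 + 16 = 24
Determinant = 8*16 - (-6)^2 = 92
Discriminant = (24)^2 - 4*92 = 208.0
Eigenvalues: lambda_1 = 4.7889, lambda_2 = 19.2111
The function is not concave.

0


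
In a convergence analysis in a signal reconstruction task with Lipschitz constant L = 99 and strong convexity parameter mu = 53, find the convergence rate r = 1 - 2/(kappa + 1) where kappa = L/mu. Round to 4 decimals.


Step 1: Compute the condition number.
kappa = L/mu = 99/53 = 1.8679
Step 2: Compute the convergence rate.
r = 1 - 2/(kappa + 1) = 1 - 2*mu/(L + mu) = (L - mu)/(L + mu) = 46/152 = 0.3026


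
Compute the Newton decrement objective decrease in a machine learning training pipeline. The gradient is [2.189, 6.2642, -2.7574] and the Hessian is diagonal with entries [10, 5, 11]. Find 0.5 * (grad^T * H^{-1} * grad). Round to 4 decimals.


Step 1: H is diagonal, so H^(-1) * g = [0.2189, 1.2528, -0.2507].
Step 2: g^T H^(-1) g = sum_i g_i^2 / H_ii
  = (2.189)^2/10 + (6.2642)^2/5 + (-2.7574)^2/11
  = 0.4792 + 7.848 + 0.6912 = 9.0184
Step 3: Objective decrease = 0.5 * g^T H^(-1) g = 4.5092


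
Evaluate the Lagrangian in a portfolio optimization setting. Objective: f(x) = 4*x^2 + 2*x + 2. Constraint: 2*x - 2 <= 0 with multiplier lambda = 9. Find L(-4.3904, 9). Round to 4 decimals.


Step 1: Evaluate f(x).
f(-4.3904) = 4*(-4.3904)^2 + 2*(-4.3904) + 2 = 70.3216
Step 2: Evaluate g(x).
g(-4.3904) = 2*-4.3904 - 2 = -10.7808
Step 3: Compute Lagrangian.
L = 70.3216 + 9*-10.7808 = -26.7056


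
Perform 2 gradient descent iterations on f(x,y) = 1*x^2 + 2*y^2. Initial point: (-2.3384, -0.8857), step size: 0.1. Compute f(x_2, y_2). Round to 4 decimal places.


Gradient descent on f(x,y) = 1*x^2 + 2*y^2.
Starting point: (-2.3384, -0.8857), alpha = 0.1
Step 1: grad_x = 2*1*-2.3384 = -4.6768, grad_y = 2*2*-0.8857 = -3.5428
  x_1 = -2.3384 - 0.1*-4.6768 = -1.8707
  y_1 = -0.8857 - 0.1*-3.5428 = -0.5314
Step 2: grad_x = 2*1*-1.8707 = -3.7414, grad_y = 2*2*-0.5314 = -2.1257
  x_2 = -1.8707 - 0.1*-3.7414 = -1.4966
  y_2 = -0.5314 - 0.1*-2.1257 = -0.3189
f(-1.4966, -0.3189) = 1*(-1.4966)^2 + 2*(-0.3189)^2 = 2.4431


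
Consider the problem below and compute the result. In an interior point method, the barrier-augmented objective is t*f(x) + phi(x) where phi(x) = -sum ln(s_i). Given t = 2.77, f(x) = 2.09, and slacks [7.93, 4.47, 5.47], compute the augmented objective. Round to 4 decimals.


Step 1: Compute log-barrier.
ln values: [2.0707, 1.4974, 1.6993]
phi = -(2.0707 + 1.4974 + 1.6993) = -5.2673
Step 2: Compute augmented objective.
t*f(x) = 2.77*2.09 = 5.7893
Total = 5.7893 - 5.2673 = 0.522


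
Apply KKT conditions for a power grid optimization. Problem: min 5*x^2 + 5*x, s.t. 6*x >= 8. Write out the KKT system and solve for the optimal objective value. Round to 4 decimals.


Step 1: Try lambda = 0 (constraint inactive).
x_unc = -5/(2*5) = -0.5
Check: 6*-0.5 = -3.0 < 8 -- violated!
Step 2: Constraint must be active: 6*x = 8
x* = 8/6 = 4/3 = 1.3333 (rounded; the exact value 4/3 is used below)
lambda = (2*5*(4/3) + 5)/6 = 3.0556
Step 3: Compute optimal value.
f(x*) = 5*(4/3)^2 + 5*(4/3) = 15.5556


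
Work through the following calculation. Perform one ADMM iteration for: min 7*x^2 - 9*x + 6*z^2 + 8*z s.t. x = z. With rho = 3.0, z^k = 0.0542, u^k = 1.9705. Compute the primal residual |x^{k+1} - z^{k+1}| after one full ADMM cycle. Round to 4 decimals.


ADMM iteration with rho = 3.0, z^k = 0.0542, u^k = 1.9705
Step 1: x-update.
Minimize 7*x^2 - 9*x + (3.0/2)*(x - 0.0542 + 1.9705)^2
FOC: (2*7 + 3.0)*x = 9 + 3.0*(0.0542 - 1.9705)
x^{k+1} = 0.1912
Step 2: z-update.
Minimize 6*z^2 + 8*z + (3.0/2)*(0.1912 - z + 1.9705)^2
FOC: (2*6 + 3.0)*z = -8 + 3.0*(0.1912 + 1.9705)
z^{k+1} = -0.101
Step 3: u-update.
u^{k+1} = 1.9705 + 0.1912 + 0.101 = 2.2627
Step 4: Primal residual = |0.1912 + 0.101| = 0.2922


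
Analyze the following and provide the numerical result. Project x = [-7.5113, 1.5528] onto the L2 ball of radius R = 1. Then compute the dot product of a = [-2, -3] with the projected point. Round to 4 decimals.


Step 1: Compute ||x|| (intermediates to 6 decimals).
||x|| = sqrt((-7.5113)^2 + 1.5528^2) = 7.670125
Step 2: Project.
Since ||x|| > R, scale = R/||x|| = 1/7.670125 = 0.130376, proj(x) = scale * x
proj(x) = [-0.979293, 0.202448]
Step 3: Dot product.
a^T * proj(x) = -2*(-0.979293) - 3*0.202448 = 1.3512


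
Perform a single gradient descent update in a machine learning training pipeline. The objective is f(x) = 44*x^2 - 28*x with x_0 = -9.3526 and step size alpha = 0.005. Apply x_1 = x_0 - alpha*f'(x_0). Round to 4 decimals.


We compute the gradient at x_0 and apply the update.
f'(x) = 88*x - 28
f'(-9.3526) = 88*-9.3526 - 28 = -851.0288
x_1 = -9.3526 - 0.005*-851.0288 = -5.0975


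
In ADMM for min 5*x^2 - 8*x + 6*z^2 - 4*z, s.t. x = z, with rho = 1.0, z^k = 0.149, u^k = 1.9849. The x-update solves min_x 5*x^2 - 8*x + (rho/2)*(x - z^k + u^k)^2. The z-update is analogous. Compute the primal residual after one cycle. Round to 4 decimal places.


ADMM iteration with rho = 1.0, z^k = 0.149, u^k = 1.9849
Step 1: x-update.
Minimize 5*x^2 - 8*x + (1.0/2)*(x - 0.149 + 1.9849)^2
FOC: (2*5 + 1.0)*x = 8 + 1.0*(0.149 - 1.9849)
x^{k+1} = 0.5604
Step 2: z-update.
Minimize 6*z^2 - 4*z + (1.0/2)*(0.5604 - z + 1.9849)^2
FOC: (2*6 + 1.0)*z = 4 + 1.0*(0.5604 + 1.9849)
z^{k+1} = 0.5035
Step 3: u-update.
u^{k+1} = 1.9849 + 0.5604 - 0.5035 = 2.0418
Step 4: Primal residual = |0.5604 - 0.5035| = 0.0569


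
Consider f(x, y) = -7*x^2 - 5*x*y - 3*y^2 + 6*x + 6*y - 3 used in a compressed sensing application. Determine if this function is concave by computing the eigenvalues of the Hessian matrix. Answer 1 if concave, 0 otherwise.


The Hessian of f(x,y) = -7*x^2 - 5*x*y - 3*y^2 + 6*x + 6*y - 3 is:
H = [[-14, -5], [-5, -6]]
Trace = -14 - 6 = -20
Determinant = -14*-6 - (-5)^2 = 59
Discriminant = (-20)^2 - 4*59 = 164.0
Eigenvalues: lambda_1 = -16.4031, lambda_2 = -3.5969
The function is concave.

1


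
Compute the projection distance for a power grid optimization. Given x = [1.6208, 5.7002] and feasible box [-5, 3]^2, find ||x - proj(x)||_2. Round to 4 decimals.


Project each component onto [-5, 3].
clip(1.6208) = 1.6208, clip(5.7002) = 3.0
Projection = [1.6208, 3.0]
Squared diffs: [0.0, 7.2911]
Distance = sqrt(7.2911) = 2.7002


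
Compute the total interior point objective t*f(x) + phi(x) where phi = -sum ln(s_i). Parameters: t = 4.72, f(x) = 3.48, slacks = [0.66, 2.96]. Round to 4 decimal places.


Step 1: Compute log-barrier.
ln values: [-0.4155, 1.0852]
phi = -(-0.4155 + 1.0852) = -0.6697
Step 2: Compute augmented objective.
t*f(x) = 4.72*3.48 = 16.4256
Total = 16.4256 - 0.6697 = 15.7559


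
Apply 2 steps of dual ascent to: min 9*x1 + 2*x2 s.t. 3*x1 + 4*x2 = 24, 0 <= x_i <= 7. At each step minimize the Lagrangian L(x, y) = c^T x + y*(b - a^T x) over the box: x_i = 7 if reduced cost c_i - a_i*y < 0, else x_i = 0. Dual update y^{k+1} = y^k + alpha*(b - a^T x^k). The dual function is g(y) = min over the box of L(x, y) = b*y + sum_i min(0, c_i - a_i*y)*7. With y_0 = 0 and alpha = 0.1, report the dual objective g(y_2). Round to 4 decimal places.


Dual ascent for LP: min 9*x1 + 2*x2, 3*x1 + 4*x2 = 24, 0 <= x_i <= 7
Step 1: y^k = 0.0, reduced costs: (9.0, 2.0)
  x^k = (0.0, 0.0), subgradient = b - a^T x = 24.0
  y^{k+1} = 0.0 + 0.1*24.0 = 2.4
Step 2: y^k = 2.4, reduced costs: (1.8, -7.6)
  x^k = (0.0, 7.0), subgradient = b - a^T x = -4.0
  y^{k+1} = 2.4 + 0.1*-4.0 = 2.0
Dual objective at y_2 = 2.0: reduced costs (3.0, -6.0), box minimizer x = (0.0, 7.0)
g(y_2) = b*y + (c1 - a1*y)*x1 + (c2 - a2*y)*x2 = 24*2.0 + 3.0*0.0 + (-6.0)*7.0 = 48.0 + 0.0 - 42.0 = 6.0


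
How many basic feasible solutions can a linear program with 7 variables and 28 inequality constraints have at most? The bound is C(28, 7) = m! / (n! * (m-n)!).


Each vertex corresponds to some choice of n active constraints out of m, so the number of vertices is at most C(m, n) = m! / (n!(m-n)!).
m = 28, n = 7
Numerator: 28 * 27 * 26 * 25 * 24 * 23 * 22
Denominator: 7! = 5040
C(28, 7) = 1184040


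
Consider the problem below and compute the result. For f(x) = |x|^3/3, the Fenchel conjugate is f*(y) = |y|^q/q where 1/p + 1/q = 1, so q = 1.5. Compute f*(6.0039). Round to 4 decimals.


The conjugate exponent q satisfies 1/p + 1/q = 1.
p = 3, so q = 3/(3 - 1) = 1.5
|y|^q = 6.0039^1.5 = 14.7113
f*(6.0039) = 14.7113 / 1.5 = 9.8075


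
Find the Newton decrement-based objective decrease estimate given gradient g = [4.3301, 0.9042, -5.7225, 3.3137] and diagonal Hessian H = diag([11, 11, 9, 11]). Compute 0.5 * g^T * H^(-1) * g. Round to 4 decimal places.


Step 1: H is diagonal, so H^(-1) * g = [0.3936, 0.0822, -0.6358, 0.3012].
Step 2: g^T H^(-1) g = sum_i g_i^2 / H_ii
  = (4.3301)^2/11 + (0.9042)^2/11 + (-5.7225)^2/9 + (3.3137)^2/11
  = 1.7045 + 0.0743 + 3.6386 + 0.9982 = 6.4156
Step 3: Objective decrease = 0.5 * g^T H^(-1) g = 3.2078


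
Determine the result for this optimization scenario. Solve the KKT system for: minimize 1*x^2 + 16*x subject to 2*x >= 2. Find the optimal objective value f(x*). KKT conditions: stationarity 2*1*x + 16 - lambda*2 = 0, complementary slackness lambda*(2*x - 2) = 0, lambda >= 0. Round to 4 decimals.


Step 1: Try lambda = 0 (constraint inactive).
x_unc = -16/(2*1) = -8.0
Check: 2*-8.0 = -16.0 < 2 -- violated!
Step 2: Constraint must be active: 2*x = 2
x* = 2/2 = 1.0
lambda = (2*1*1.0 + 16)/2 = 9.0
Step 3: Compute optimal value.
f(x*) = 1*1.0^2 + 16*1.0 = 17.0


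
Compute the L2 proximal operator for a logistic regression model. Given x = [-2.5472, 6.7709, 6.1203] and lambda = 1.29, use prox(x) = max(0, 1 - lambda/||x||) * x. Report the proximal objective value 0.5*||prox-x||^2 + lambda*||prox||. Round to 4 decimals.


Step 1: Compute ||x||.
||x|| = 9.4758
Step 2: Compute scaling factor.
scale = max(0, 1 - 1.29/9.4758) = 0.8639
Step 3: prox(x) = [-2.2004, 5.8491, 5.2871]
||prox(x)|| = 8.1858
Step 4: Proximal objective.
0.5*||prox-x||^2 = 0.8321
lambda*||prox|| = 10.5597
Total = 11.3918


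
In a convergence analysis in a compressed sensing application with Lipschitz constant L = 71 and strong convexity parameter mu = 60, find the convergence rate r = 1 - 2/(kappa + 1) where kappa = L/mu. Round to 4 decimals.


Step 1: Compute the condition number.
kappa = L/mu = 71/60 = 1.1833
Step 2: Compute the convergence rate.
r = 1 - 2/(kappa + 1) = 1 - 2*mu/(L + mu) = (L - mu)/(L + mu) = 11/131 = 0.084


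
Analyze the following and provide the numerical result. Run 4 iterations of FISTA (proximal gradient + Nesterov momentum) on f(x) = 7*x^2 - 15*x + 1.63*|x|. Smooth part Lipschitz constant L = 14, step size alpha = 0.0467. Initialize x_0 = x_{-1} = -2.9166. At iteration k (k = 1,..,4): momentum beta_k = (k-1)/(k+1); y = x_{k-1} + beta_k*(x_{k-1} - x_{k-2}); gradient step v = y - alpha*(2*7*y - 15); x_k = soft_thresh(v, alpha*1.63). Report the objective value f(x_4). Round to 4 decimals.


FISTA on f(x) = 7*x^2 - 15*x + 1.63*|x|
L = 14, alpha = 0.0467
Iteration 1: beta = 0.0, y = -2.9166 + 0.0*(-2.9166 + 2.9166) = -2.9166
  grad(y) = -55.8324, v = y - alpha*grad = -0.3092
  prox(v) = soft_thresh(-0.3092, 0.0761) = -0.2331
Iteration 2: beta = 0.3333, y = -0.2331 + 0.3333*(-0.2331 + 2.9166) = 0.6614
  grad(y) = -5.7405, v = y - alpha*grad = 0.9295
  prox(v) = soft_thresh(0.9295, 0.0761) = 0.8534
Iteration 3: beta = 0.5, y = 0.8534 + 0.5*(0.8534 + 0.2331) = 1.3966
  grad(y) = 4.5522, v = y - alpha*grad = 1.184
  prox(v) = soft_thresh(1.184, 0.0761) = 1.1079
Iteration 4: beta = 0.6, y = 1.1079 + 0.6*(1.1079 - 0.8534) = 1.2606
  grad(y) = 2.6483, v = y - alpha*grad = 1.1369
  prox(v) = soft_thresh(1.1369, 0.0761) = 1.0608
f(x_4) = 7*1.0608^2 - 15*1.0608 + 1.63*|1.0608| = -6.3058


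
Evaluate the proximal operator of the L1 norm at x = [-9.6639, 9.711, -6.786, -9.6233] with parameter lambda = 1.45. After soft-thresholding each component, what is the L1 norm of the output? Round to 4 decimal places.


Soft-thresholding with lambda = 1.45:
prox(-9.6639) = sign(-9.6639)*max(|-9.6639| - 1.45, 0) = -8.2139
prox(9.711) = sign(9.711)*max(|9.711| - 1.45, 0) = 8.261
prox(-6.786) = sign(-6.786)*max(|-6.786| - 1.45, 0) = -5.336
prox(-9.6233) = sign(-9.6233)*max(|-9.6233| - 1.45, 0) = -8.1733
prox(x) = [-8.2139, 8.261, -5.336, -8.1733]
||prox(x)||_1 = 8.2139 + 8.261 + 5.336 + 8.1733 = 29.9842


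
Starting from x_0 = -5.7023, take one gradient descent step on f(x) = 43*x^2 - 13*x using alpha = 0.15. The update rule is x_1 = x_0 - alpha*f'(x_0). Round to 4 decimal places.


We compute the gradient at x_0 and apply the update.
f'(x) = 86*x - 13
f'(-5.7023) = 86*-5.7023 - 13 = -503.3978
x_1 = -5.7023 - 0.15*-503.3978 = 69.8074


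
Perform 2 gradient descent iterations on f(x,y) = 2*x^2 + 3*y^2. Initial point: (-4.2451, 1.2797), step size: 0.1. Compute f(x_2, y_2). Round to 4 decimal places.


Gradient descent on f(x,y) = 2*x^2 + 3*y^2.
Starting point: (-4.2451, 1.2797), alpha = 0.1
Step 1: grad_x = 2*2*-4.2451 = -16.9804, grad_y = 2*3*1.2797 = 7.6782
  x_1 = -4.2451 - 0.1*-16.9804 = -2.5471
  y_1 = 1.2797 - 0.1*7.6782 = 0.5119
Step 2: grad_x = 2*2*-2.5471 = -10.1882, grad_y = 2*3*0.5119 = 3.0713
  x_2 = -2.5471 - 0.1*-10.1882 = -1.5282
  y_2 = 0.5119 - 0.1*3.0713 = 0.2048
f(-1.5282, 0.2048) = 2*(-1.5282)^2 + 3*0.2048^2 = 4.7968


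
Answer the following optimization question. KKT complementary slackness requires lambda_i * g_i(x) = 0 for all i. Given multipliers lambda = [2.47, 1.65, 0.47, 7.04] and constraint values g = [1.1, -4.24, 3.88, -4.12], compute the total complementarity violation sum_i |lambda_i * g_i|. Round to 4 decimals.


KKT complementary slackness check:
lambda_1 * g_1 = 2.47 * 1.1 = 2.717
lambda_2 * g_2 = 1.65 * -4.24 = -6.996
lambda_3 * g_3 = 0.47 * 3.88 = 1.8236
lambda_4 * g_4 = 7.04 * -4.12 = -29.0048
Total violation = 2.717 + 6.996 + 1.8236 + 29.0048 = 40.5414


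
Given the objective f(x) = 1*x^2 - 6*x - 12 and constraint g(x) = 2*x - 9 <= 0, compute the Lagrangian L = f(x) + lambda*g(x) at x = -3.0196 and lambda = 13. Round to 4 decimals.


Step 1: Evaluate f(x).
f(-3.0196) = 1*(-3.0196)^2 - 6*(-3.0196) - 12 = 15.2356
Step 2: Evaluate g(x).
g(-3.0196) = 2*-3.0196 - 9 = -15.0392
Step 3: Compute Lagrangian.
L = 15.2356 + 13*-15.0392 = -180.274


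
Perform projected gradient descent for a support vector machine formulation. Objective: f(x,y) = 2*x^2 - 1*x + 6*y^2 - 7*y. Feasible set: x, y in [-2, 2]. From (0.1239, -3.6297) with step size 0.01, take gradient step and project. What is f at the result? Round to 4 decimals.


Step 1: Compute gradient at (0.1239, -3.6297).
grad_x = 2*2*0.1239 - 1 = -0.5044
grad_y = 2*6*-3.6297 - 7 = -50.5564
Step 2: Gradient step.
x_raw = 0.1239 - 0.01*-0.5044 = 0.1289
y_raw = -3.6297 - 0.01*-50.5564 = -3.1241
Step 3: Project onto [-2, 2].
x_proj = clip(0.1289) = 0.1289
y_proj = clip(-3.1241) = -2.0
Step 4: Evaluate f.
f(0.1289, -2.0) = 37.9043


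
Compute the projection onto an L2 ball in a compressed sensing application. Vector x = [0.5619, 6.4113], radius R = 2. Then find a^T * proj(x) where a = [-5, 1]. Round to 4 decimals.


Step 1: Compute ||x|| (intermediates to 6 decimals).
||x|| = sqrt(0.5619^2 + 6.4113^2) = 6.435876
Step 2: Project.
Since ||x|| > R, scale = R/||x|| = 2/6.435876 = 0.310758, proj(x) = scale * x
proj(x) = [0.174615, 1.992363]
Step 3: Dot product.
a^T * proj(x) = -5*0.174615 + 1*1.992363 = 1.1193


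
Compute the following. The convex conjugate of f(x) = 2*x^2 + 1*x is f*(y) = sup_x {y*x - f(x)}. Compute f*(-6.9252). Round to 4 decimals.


f*(y) = sup_x {y*x - a*x^2 - b*x} = sup_x {(y-b)*x - a*x^2}
FOC: (y - b) - 2a*x = 0 => x* = (y - b)/(2a)
x* = (-6.9252 - 1)/(2*2) = -1.9813
f*(-6.9252) = (y-b)^2/(4a) = (-6.9252 - 1)^2/(4*2)
= 62.8088/8 = 7.8511


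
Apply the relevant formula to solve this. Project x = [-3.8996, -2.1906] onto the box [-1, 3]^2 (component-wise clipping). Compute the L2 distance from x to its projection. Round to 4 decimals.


Project each component onto [-1, 3].
clip(-3.8996) = -1.0, clip(-2.1906) = -1.0
Projection = [-1.0, -1.0]
Squared diffs: [8.4077, 1.4175]
Distance = sqrt(9.8252) = 3.1345


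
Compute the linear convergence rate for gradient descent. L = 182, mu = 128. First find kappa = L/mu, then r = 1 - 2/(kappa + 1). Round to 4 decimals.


Step 1: Compute the condition number.
kappa = L/mu = 182/128 = 1.4219
Step 2: Compute the convergence rate.
r = 1 - 2/(kappa + 1) = 1 - 2*mu/(L + mu) = (L - mu)/(L + mu) = 54/310 = 0.1742


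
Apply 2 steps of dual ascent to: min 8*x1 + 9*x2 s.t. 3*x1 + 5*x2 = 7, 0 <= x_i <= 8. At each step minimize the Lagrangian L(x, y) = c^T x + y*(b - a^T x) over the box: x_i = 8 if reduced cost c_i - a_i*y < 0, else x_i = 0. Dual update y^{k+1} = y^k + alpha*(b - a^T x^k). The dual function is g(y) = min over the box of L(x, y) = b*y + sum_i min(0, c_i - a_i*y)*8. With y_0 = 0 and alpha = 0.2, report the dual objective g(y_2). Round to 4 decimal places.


Dual ascent for LP: min 8*x1 + 9*x2, 3*x1 + 5*x2 = 7, 0 <= x_i <= 8
Step 1: y^k = 0.0, reduced costs: (8.0, 9.0)
  x^k = (0.0, 0.0), subgradient = b - a^T x = 7.0
  y^{k+1} = 0.0 + 0.2*7.0 = 1.4
Step 2: y^k = 1.4, reduced costs: (3.8, 2.0)
  x^k = (0.0, 0.0), subgradient = b - a^T x = 7.0
  y^{k+1} = 1.4 + 0.2*7.0 = 2.8
Dual objective at y_2 = 2.8: reduced costs (-0.4, -5.0), box minimizer x = (8.0, 8.0)
g(y_2) = b*y + (c1 - a1*y)*x1 + (c2 - a2*y)*x2 = 7*2.8 + (-0.4)*8.0 + (-5.0)*8.0 = 19.6 - 3.2 - 40.0 = -23.6


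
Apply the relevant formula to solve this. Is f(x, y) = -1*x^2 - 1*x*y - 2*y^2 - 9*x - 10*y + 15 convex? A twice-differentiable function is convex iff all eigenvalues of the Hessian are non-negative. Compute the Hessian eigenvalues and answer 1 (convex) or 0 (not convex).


The Hessian of f(x,y) = -1*x^2 - 1*x*y - 2*y^2 - 9*x - 10*y + 15 is:
H = [[-2, -1], [-1, -4]]
Trace = -2 - 4 = -6
Determinant = -2*-4 - (-1)^2 = 7
Discriminant = (-6)^2 - 4*7 = 8.0
Eigenvalues: lambda_1 = -4.4142, lambda_2 = -1.5858
The function is not convex.

0


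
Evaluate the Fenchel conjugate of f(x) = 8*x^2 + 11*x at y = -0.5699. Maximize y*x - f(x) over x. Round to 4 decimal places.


f*(y) = sup_x {y*x - a*x^2 - b*x} = sup_x {(y-b)*x - a*x^2}
FOC: (y - b) - 2a*x = 0 => x* = (y - b)/(2a)
x* = (-0.5699 - 11)/(2*8) = -0.7231
f*(-0.5699) = (y-b)^2/(4a) = (-0.5699 - 11)^2/(4*8)
= 133.8626/32 = 4.1832


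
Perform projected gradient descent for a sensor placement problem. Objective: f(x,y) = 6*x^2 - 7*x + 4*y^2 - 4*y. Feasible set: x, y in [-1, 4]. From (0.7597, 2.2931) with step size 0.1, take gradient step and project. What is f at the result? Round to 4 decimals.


Step 1: Compute gradient at (0.7597, 2.2931).
grad_x = 2*6*0.7597 - 7 = 2.1164
grad_y = 2*4*2.2931 - 4 = 14.3448
Step 2: Gradient step.
x_raw = 0.7597 - 0.1*2.1164 = 0.5481
y_raw = 2.2931 - 0.1*14.3448 = 0.8586
Step 3: Project onto [-1, 4].
x_proj = clip(0.5481) = 0.5481
y_proj = clip(0.8586) = 0.8586
Step 4: Evaluate f.
f(0.5481, 0.8586) = -2.5198


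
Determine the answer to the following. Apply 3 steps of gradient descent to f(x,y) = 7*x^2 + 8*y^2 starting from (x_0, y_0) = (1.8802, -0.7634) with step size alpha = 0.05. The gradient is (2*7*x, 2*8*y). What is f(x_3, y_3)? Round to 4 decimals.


Gradient descent on f(x,y) = 7*x^2 + 8*y^2.
Starting point: (1.8802, -0.7634), alpha = 0.05
Step 1: grad_x = 2*7*1.8802 = 26.3228, grad_y = 2*8*-0.7634 = -12.2144
  x_1 = 1.8802 - 0.05*26.3228 = 0.5641
  y_1 = -0.7634 - 0.05*-12.2144 = -0.1527
Step 2: grad_x = 2*7*0.5641 = 7.8968, grad_y = 2*8*-0.1527 = -2.4429
  x_2 = 0.5641 - 0.05*7.8968 = 0.1692
  y_2 = -0.1527 - 0.05*-2.4429 = -0.0305
Step 3: grad_x = 2*7*0.1692 = 2.3691, grad_y = 2*8*-0.0305 = -0.4886
  x_3 = 0.1692 - 0.05*2.3691 = 0.0508
  y_3 = -0.0305 - 0.05*-0.4886 = -0.0061
f(0.0508, -0.0061) = 7*0.0508^2 + 8*(-0.0061)^2 = 0.0183


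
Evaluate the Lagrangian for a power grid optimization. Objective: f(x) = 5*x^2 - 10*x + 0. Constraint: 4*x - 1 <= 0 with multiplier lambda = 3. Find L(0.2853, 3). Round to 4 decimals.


Step 1: Evaluate f(x).
f(0.2853) = 5*0.2853^2 - 10*0.2853 + 0 = -2.446
Step 2: Evaluate g(x).
g(0.2853) = 4*0.2853 - 1 = 0.1412
Step 3: Compute Lagrangian.
L = -2.446 + 3*0.1412 = -2.0224


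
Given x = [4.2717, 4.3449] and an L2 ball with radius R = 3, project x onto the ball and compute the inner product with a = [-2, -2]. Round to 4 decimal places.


Step 1: Compute ||x|| (intermediates to 6 decimals).
||x|| = sqrt(4.2717^2 + 4.3449^2) = 6.093076
Step 2: Project.
Since ||x|| > R, scale = R/||x|| = 3/6.093076 = 0.492362, proj(x) = scale * x
proj(x) = [2.103223, 2.139264]
Step 3: Dot product.
a^T * proj(x) = -2*2.103223 - 2*2.139264 = -8.485


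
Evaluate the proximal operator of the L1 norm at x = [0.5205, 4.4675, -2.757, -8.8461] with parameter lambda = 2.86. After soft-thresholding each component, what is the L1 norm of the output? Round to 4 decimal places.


Soft-thresholding with lambda = 2.86:
prox(0.5205) = sign(0.5205)*max(|0.5205| - 2.86, 0) = 0.0
prox(4.4675) = sign(4.4675)*max(|4.4675| - 2.86, 0) = 1.6075
prox(-2.757) = sign(-2.757)*max(|-2.757| - 2.86, 0) = 0.0
prox(-8.8461) = sign(-8.8461)*max(|-8.8461| - 2.86, 0) = -5.9861
prox(x) = [0.0, 1.6075, 0.0, -5.9861]
||prox(x)||_1 = 0.0 + 1.6075 + 0.0 + 5.9861 = 7.5936


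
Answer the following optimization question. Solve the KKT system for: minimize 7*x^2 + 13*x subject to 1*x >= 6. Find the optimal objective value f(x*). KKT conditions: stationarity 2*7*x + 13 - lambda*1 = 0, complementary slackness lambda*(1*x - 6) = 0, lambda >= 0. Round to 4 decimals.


Step 1: Try lambda = 0 (constraint inactive).
x_unc = -13/(2*7) = -0.9286
Check: 1*-0.9286 = -0.9286 < 6 -- violated!
Step 2: Constraint must be active: 1*x = 6
x* = 6/1 = 6.0
lambda = (2*7*6.0 + 13)/1 = 97.0
Step 3: Compute optimal value.
f(x*) = 7*6.0^2 + 13*6.0 = 330.0


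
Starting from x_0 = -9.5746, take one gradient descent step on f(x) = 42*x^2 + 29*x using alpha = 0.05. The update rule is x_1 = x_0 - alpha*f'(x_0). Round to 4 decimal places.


We compute the gradient at x_0 and apply the update.
f'(x) = 84*x + 29
f'(-9.5746) = 84*-9.5746 + 29 = -775.2664
x_1 = -9.5746 - 0.05*-775.2664 = 29.1887


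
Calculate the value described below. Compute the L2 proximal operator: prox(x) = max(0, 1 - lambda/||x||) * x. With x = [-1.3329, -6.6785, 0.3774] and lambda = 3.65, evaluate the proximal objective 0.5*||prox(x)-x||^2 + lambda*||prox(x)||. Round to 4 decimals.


Step 1: Compute ||x||.
||x|| = 6.8207
Step 2: Compute scaling factor.
scale = max(0, 1 - 3.65/6.8207) = 0.4649
Step 3: prox(x) = [-0.6196, -3.1046, 0.1754]
||prox(x)|| = 3.1707
Step 4: Proximal objective.
0.5*||prox-x||^2 = 6.6613
lambda*||prox|| = 11.5731
Total = 18.2342


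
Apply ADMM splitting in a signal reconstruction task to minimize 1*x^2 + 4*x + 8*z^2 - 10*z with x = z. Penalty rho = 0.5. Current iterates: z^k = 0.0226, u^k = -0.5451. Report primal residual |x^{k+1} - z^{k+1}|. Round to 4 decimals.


ADMM iteration with rho = 0.5, z^k = 0.0226, u^k = -0.5451
Step 1: x-update.
Minimize 1*x^2 + 4*x + (0.5/2)*(x - 0.0226 - 0.5451)^2
FOC: (2*1 + 0.5)*x = -4 + 0.5*(0.0226 + 0.5451)
x^{k+1} = -1.4865
Step 2: z-update.
Minimize 8*z^2 - 10*z + (0.5/2)*(-1.4865 - z - 0.5451)^2
FOC: (2*8 + 0.5)*z = 10 + 0.5*(-1.4865 - 0.5451)
z^{k+1} = 0.5445
Step 3: u-update.
u^{k+1} = -0.5451 - 1.4865 - 0.5445 = -2.5761
Step 4: Primal residual = |-1.4865 - 0.5445| = 2.031


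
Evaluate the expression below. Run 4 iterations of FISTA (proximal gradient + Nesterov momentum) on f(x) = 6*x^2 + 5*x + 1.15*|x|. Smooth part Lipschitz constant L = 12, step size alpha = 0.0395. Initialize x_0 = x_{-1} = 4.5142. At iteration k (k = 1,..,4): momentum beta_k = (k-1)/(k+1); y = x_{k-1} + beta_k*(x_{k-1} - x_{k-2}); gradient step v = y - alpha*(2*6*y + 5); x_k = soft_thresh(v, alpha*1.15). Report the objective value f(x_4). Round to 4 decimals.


FISTA on f(x) = 6*x^2 + 5*x + 1.15*|x|
L = 12, alpha = 0.0395
Iteration 1: beta = 0.0, y = 4.5142 + 0.0*(4.5142 - 4.5142) = 4.5142
  grad(y) = 59.1704, v = y - alpha*grad = 2.177
  prox(v) = soft_thresh(2.177, 0.0454) = 2.1315
Iteration 2: beta = 0.3333, y = 2.1315 + 0.3333*(2.1315 - 4.5142) = 1.3373
  grad(y) = 21.0479, v = y - alpha*grad = 0.5059
  prox(v) = soft_thresh(0.5059, 0.0454) = 0.4605
Iteration 3: beta = 0.5, y = 0.4605 + 0.5*(0.4605 - 2.1315) = -0.375
  grad(y) = 0.4999, v = y - alpha*grad = -0.3948
  prox(v) = soft_thresh(-0.3948, 0.0454) = -0.3493
Iteration 4: beta = 0.6, y = -0.3493 + 0.6*(-0.3493 - 0.4605) = -0.8352
  grad(y) = -5.0228, v = y - alpha*grad = -0.6368
  prox(v) = soft_thresh(-0.6368, 0.0454) = -0.5914
f(x_4) = 6*(-0.5914)^2 + 5*(-0.5914) + 1.15*|-0.5914| = -0.1783


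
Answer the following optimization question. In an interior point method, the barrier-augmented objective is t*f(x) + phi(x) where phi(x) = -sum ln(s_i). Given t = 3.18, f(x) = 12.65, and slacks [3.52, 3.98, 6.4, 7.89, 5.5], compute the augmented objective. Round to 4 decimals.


Step 1: Compute log-barrier.
ln values: [1.2585, 1.3813, 1.8563, 2.0656, 1.7047]
phi = -(1.2585 + 1.3813 + 1.8563 + 2.0656 + 1.7047) = -8.2664
Step 2: Compute augmented objective.
t*f(x) = 3.18*12.65 = 40.227
Total = 40.227 - 8.2664 = 31.9606


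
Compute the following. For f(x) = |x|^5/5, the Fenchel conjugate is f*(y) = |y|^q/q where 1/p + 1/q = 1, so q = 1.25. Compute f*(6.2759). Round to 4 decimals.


The conjugate exponent q satisfies 1/p + 1/q = 1.
p = 5, so q = 5/(5 - 1) = 1.25
|y|^q = 6.2759^1.25 = 9.9333
f*(6.2759) = 9.9333 / 1.25 = 7.9467


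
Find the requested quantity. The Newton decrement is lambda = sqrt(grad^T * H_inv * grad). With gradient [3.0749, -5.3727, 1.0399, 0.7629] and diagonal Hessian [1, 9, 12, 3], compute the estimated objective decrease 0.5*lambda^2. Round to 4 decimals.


Step 1: H is diagonal, so H^(-1) * g = [3.0749, -0.597, 0.0867, 0.2543].
Step 2: g^T H^(-1) g = sum_i g_i^2 / H_ii
  = (3.0749)^2/1 + (-5.3727)^2/9 + (1.0399)^2/12 + (0.7629)^2/3
  = 9.455 + 3.2073 + 0.0901 + 0.194 = 12.9465
Step 3: Objective decrease = 0.5 * g^T H^(-1) g = 6.4732


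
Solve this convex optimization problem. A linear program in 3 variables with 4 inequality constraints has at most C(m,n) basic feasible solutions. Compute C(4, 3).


Each vertex corresponds to some choice of n active constraints out of m, so the number of vertices is at most C(m, n) = m! / (n!(m-n)!).
m = 4, n = 3
Numerator: 4 * 3 * 2
Denominator: 3! = 6
C(4, 3) = 4


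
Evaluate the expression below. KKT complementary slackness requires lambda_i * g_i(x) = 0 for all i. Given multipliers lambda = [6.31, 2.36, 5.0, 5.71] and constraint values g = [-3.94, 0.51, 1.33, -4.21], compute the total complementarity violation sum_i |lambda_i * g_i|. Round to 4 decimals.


KKT complementary slackness check:
lambda_1 * g_1 = 6.31 * -3.94 = -24.8614
lambda_2 * g_2 = 2.36 * 0.51 = 1.2036
lambda_3 * g_3 = 5.0 * 1.33 = 6.65
lambda_4 * g_4 = 5.71 * -4.21 = -24.0391
Total violation = 24.8614 + 1.2036 + 6.65 + 24.0391 = 56.7541


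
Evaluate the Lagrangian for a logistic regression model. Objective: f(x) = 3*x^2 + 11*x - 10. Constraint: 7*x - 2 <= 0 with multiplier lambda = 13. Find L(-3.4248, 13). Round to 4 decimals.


Step 1: Evaluate f(x).
f(-3.4248) = 3*(-3.4248)^2 + 11*(-3.4248) - 10 = -12.485
Step 2: Evaluate g(x).
g(-3.4248) = 7*-3.4248 - 2 = -25.9736
Step 3: Compute Lagrangian.
L = -12.485 + 13*-25.9736 = -350.1418


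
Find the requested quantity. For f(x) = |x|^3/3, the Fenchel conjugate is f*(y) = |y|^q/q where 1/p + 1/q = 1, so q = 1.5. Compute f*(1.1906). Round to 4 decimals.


The conjugate exponent q satisfies 1/p + 1/q = 1.
p = 3, so q = 3/(3 - 1) = 1.5
|y|^q = 1.1906^1.5 = 1.2991
f*(1.1906) = 1.2991 / 1.5 = 0.8661
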